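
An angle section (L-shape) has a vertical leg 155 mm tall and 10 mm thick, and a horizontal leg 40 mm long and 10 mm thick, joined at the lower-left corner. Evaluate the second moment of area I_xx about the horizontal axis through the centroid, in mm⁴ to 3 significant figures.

Decompose the section into non-overlapping parts with the origin at the bottom-left of its bounding rectangle.
Vertical leg: 10 × 155, A = 1 550 mm², y = 77.5 mm, Ī = 3 103 229 mm⁴.
Horizontal leg (remainder): 30 × 10, A = 300 mm², y = 5 mm, Ī = 2 500 mm⁴.
Centroid: ȳ = ΣA·y / ΣA = 65.743 mm.
Transfer each piece to the horizontal axis through the centroid using Ī + A·d² with d = y − 65.743:
  vertical leg: d = 11.757 mm → contributes +3 317 472 mm⁴
  horizontal leg (remainder): d = -60.743 mm → contributes +1 109 422 mm⁴
Total I = 4 426 895 mm⁴.

I_xx ≈ 4.43 × 10⁶ mm⁴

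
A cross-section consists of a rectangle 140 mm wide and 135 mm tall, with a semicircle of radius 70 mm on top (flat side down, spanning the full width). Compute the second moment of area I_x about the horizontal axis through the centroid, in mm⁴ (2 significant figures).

Decompose the section into non-overlapping parts with the origin at the bottom-left of its bounding rectangle.
Rectangular body: 140 × 135, A = 18 900 mm², y = 67.5 mm, Ī = 28 704 375 mm⁴.
Semicircular cap: semicircle r = 70, A = 7 697 mm², y = 164.7 mm, Ī = 2 635 265 mm⁴.
Centroid: ȳ = ΣA·y / ΣA = 95.63 mm.
Transfer each piece to the horizontal axis through the centroid using Ī + A·d² with d = y − 95.63:
  rectangular body: d = -28.13 mm → contributes +43 661 354 mm⁴
  semicircular cap: d = 69.08 mm → contributes +39 362 625 mm⁴
Total I = 83 023 979 mm⁴.

I_x ≈ 8.3 × 10⁷ mm⁴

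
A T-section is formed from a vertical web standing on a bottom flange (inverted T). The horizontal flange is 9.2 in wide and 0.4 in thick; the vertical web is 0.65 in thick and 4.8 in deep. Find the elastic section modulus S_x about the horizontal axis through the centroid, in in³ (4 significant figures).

S_x ≈ 4.585 in³

Decompose the section into non-overlapping parts with the origin at the bottom-left of its bounding rectangle.
Flange: 9.2 × 0.4, A = 3.68 in², y = 0.2 in, Ī = 0.0490667 in⁴.
Web: 0.65 × 4.8, A = 3.12 in², y = 2.8 in, Ī = 5.9904 in⁴.
Centroid: ȳ = ΣA·y / ΣA = 1.39294 in.
Transfer each piece to the horizontal axis through the centroid using Ī + A·d² with d = y − 1.39294:
  flange: d = -1.19294 in → contributes +5.28611 in⁴
  web: d = 1.40706 in → contributes +12.1674 in⁴
Total I = 17.4535 in⁴.
Extreme fibre distance c = 3.80706 in; S = I/c = 4.58452 in³.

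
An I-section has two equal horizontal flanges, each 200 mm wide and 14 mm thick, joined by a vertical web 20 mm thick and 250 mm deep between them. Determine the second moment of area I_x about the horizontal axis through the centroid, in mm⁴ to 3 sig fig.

Treat the section as a set of non-overlapping primitives; coordinates are from the bounding-box lower-left.
Bottom flange: 200 × 14, A = 2 800 mm², y = 7 mm, Ī = 45 733 mm⁴.
Web: 20 × 250, A = 5 000 mm², y = 139 mm, Ī = 26 041 667 mm⁴.
Top flange: 200 × 14, A = 2 800 mm², y = 271 mm, Ī = 45 733 mm⁴.
By symmetry the centroid is at mid-height, ȳ = 139 mm.
Transfer each piece to the horizontal axis through the centroid using Ī + A·d² with d = y − 139:
  bottom flange: d = -132 mm → contributes +48 832 933 mm⁴
  web: d = 0 mm → contributes +26 041 667 mm⁴
  top flange: d = 132 mm → contributes +48 832 933 mm⁴
Total I = 123 707 533 mm⁴.

I_x ≈ 1.24 × 10⁸ mm⁴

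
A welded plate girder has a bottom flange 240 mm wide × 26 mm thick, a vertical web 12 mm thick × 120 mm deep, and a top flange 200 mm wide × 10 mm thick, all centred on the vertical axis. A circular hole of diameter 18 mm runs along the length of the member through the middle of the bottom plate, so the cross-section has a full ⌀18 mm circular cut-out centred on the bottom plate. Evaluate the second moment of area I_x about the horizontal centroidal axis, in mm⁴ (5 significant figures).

I_x ≈ 3.2442 × 10⁷ mm⁴

Treat the section as a set of non-overlapping primitives; coordinates are from the bounding-box lower-left.
Bottom plate: 240 × 26, A = 6 240 mm², y = 13 mm, Ī = 351 520 mm⁴.
Web plate: 12 × 120, A = 1 440 mm², y = 86 mm, Ī = 1 728 000 mm⁴.
Top plate: 200 × 10, A = 2 000 mm², y = 151 mm, Ī = 16666.67 mm⁴.
Hole (subtracted): ⌀18, A = 254.469 mm², y = 13 mm, Ī = 5152.997 mm⁴.
Centroid: ȳ = ΣA·y / ΣA = 53.43486 mm.
Transfer each piece to the horizontal centroidal axis using Ī + A·d² with d = y − 53.43486:
  bottom plate: d = -40.43486 mm → contributes +10 553 781 mm⁴
  web plate: d = 32.56514 mm → contributes +3 255 103 mm⁴
  top plate: d = 97.56514 mm → contributes +19 054 581 mm⁴
  hole: d = -40.43486 mm → contributes −421204.1 mm⁴
Total I = 32 442 261 mm⁴.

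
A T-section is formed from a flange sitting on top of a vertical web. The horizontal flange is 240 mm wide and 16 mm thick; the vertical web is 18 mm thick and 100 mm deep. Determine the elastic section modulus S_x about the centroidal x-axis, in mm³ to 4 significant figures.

Break the section into simple shapes (no overlaps), measuring from the bottom-left corner of the bounding box.
Flange: 240 × 16, A = 3 840 mm², y = 108 mm, Ī = 81 920 mm⁴.
Web: 18 × 100, A = 1 800 mm², y = 50 mm, Ī = 1 500 000 mm⁴.
Centroid: ȳ = ΣA·y / ΣA = 89.4894 mm.
Transfer each piece to the centroidal x-axis using Ī + A·d² with d = y − 89.4894:
  flange: d = 18.5106 mm → contributes +1 397 672 mm⁴
  web: d = -39.4894 mm → contributes +4 306 937 mm⁴
Total I = 5 704 609 mm⁴.
Extreme fibre distance c = 89.4894 mm; S = I/c = 63746.2 mm³.

S_x ≈ 6.375 × 10⁴ mm³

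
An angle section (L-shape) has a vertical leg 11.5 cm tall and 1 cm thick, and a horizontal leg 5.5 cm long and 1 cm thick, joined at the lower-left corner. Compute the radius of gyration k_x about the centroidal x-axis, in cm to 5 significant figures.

k_x ≈ 3.6765 cm

Split into non-overlapping primitives; take the origin at the lower-left of the bounding box.
Vertical leg: 1 × 11.5, A = 11.5 cm², y = 5.75 cm, Ī = 126.7396 cm⁴.
Horizontal leg (remainder): 4.5 × 1, A = 4.5 cm², y = 0.5 cm, Ī = 0.375 cm⁴.
Centroid: ȳ = ΣA·y / ΣA = 4.273438 cm.
Transfer each piece to the centroidal x-axis using Ī + A·d² with d = y − 4.273438:
  vertical leg: d = 1.476563 cm → contributes +151.8123 cm⁴
  horizontal leg (remainder): d = -3.773438 cm → contributes +64.44974 cm⁴
Total I = 216.262 cm⁴.
Radius of gyration: k = √(I/A) = √(216.262 / 16) = 3.676463 cm.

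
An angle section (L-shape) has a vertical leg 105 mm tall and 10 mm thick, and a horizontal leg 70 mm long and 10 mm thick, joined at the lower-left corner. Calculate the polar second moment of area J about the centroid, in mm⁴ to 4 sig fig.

J ≈ 2.488 × 10⁶ mm⁴

Break the section into simple shapes (no overlaps), measuring from the bottom-left corner of the bounding box.
Vertical leg: 10 × 105, A = 1 050 mm², y = 52.5 mm, Ī = 964 688 mm⁴.
Horizontal leg (remainder): 60 × 10, A = 600 mm², y = 5 mm, Ī = 5 000 mm⁴.
Centroid: ȳ = ΣA·y / ΣA = 35.2273 mm.
Transfer each piece to the centroidal x-axis using Ī + A·d² with d = y − 35.2273:
  vertical leg: d = 17.2727 mm → contributes +1 277 952 mm⁴
  horizontal leg (remainder): d = -30.2273 mm → contributes +553 213 mm⁴
Total I = 1 831 165 mm⁴.
For the y-axis: x̄ = 17.7273 mm.
Repeating about the centroidal y-axis gives I_y = 656 477 mm⁴.
Polar second moment: J = I_x + I_y = 2 487 642 mm⁴.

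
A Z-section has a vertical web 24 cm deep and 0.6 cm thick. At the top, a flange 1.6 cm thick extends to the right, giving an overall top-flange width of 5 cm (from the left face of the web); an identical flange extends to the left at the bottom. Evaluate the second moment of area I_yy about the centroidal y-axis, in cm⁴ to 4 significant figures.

I_yy ≈ 111.1 cm⁴

Decompose the section into non-overlapping parts with the origin at the bottom-left of its bounding rectangle.
Web: 0.6 × 24, A = 14.4 cm², x = 4.7 cm, Ī = 0.432 cm⁴.
Top flange (beyond web): 4.4 × 1.6, A = 7.04 cm², x = 7.2 cm, Ī = 11.3579 cm⁴.
Bottom flange (beyond web): 4.4 × 1.6, A = 7.04 cm², x = 2.2 cm, Ī = 11.3579 cm⁴.
Centroid: x̄ = ΣA·x / ΣA = 4.7 cm.
Transfer each piece to the centroidal y-axis using Ī + A·d² with d = x − 4.7:
  web: d = 0 cm → contributes +0.432 cm⁴
  top flange (beyond web): d = 2.5 cm → contributes +55.3579 cm⁴
  bottom flange (beyond web): d = -2.5 cm → contributes +55.3579 cm⁴
Total I = 111.148 cm⁴.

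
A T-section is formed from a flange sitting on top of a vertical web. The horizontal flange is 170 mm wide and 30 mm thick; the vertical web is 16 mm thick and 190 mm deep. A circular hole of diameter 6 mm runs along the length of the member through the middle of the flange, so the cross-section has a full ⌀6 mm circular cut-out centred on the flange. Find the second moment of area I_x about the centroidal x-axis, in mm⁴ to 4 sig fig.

Break the section into simple shapes (no overlaps), measuring from the bottom-left corner of the bounding box.
Flange: 170 × 30, A = 5 100 mm², y = 205 mm, Ī = 382 500 mm⁴.
Web: 16 × 190, A = 3 040 mm², y = 95 mm, Ī = 9 145 333 mm⁴.
Hole (subtracted): ⌀6, A = 28.2743 mm², y = 205 mm, Ī = 63.6173 mm⁴.
Centroid: ȳ = ΣA·y / ΣA = 163.776 mm.
Transfer each piece to the centroidal x-axis using Ī + A·d² with d = y − 163.776:
  flange: d = 41.2243 mm → contributes +9 049 648 mm⁴
  web: d = -68.7757 mm → contributes +23 524 839 mm⁴
  hole: d = 41.2243 mm → contributes −48114.2 mm⁴
Total I = 32 526 373 mm⁴.

I_x ≈ 3.253 × 10⁷ mm⁴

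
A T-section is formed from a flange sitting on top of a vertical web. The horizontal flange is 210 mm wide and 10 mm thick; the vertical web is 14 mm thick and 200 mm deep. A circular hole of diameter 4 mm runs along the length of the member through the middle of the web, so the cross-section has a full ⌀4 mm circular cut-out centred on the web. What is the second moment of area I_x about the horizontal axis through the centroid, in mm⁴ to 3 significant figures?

I_x ≈ 2.26 × 10⁷ mm⁴

Decompose the section into non-overlapping parts with the origin at the bottom-left of its bounding rectangle.
Flange: 210 × 10, A = 2 100 mm², y = 205 mm, Ī = 17 500 mm⁴.
Web: 14 × 200, A = 2 800 mm², y = 100 mm, Ī = 9 333 333 mm⁴.
Hole (subtracted): ⌀4, A = 12.566 mm², y = 100 mm, Ī = 12.566 mm⁴.
Centroid: ȳ = ΣA·y / ΣA = 145.12 mm.
Transfer each piece to the horizontal axis through the centroid using Ī + A·d² with d = y − 145.12:
  flange: d = 59.884 mm → contributes +7 548 371 mm⁴
  web: d = -45.116 mm → contributes +15 032 528 mm⁴
  hole: d = -45.116 mm → contributes −25 590 mm⁴
Total I = 22 555 308 mm⁴.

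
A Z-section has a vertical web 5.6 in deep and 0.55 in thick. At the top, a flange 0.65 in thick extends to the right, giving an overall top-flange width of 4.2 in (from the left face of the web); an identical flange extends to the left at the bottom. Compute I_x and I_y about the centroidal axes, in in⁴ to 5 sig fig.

I_x ≈ 37.282 in⁴, I_y ≈ 26.271 in⁴

Break the section into simple shapes (no overlaps), measuring from the bottom-left corner of the bounding box.
Web: 0.55 × 5.6, A = 3.08 in², y = 2.8 in, Ī = 8.049067 in⁴.
Top flange (beyond web): 3.65 × 0.65, A = 2.3725 in², y = 5.275 in, Ī = 0.08353177 in⁴.
Bottom flange (beyond web): 3.65 × 0.65, A = 2.3725 in², y = 0.325 in, Ī = 0.08353177 in⁴.
Centroid: ȳ = ΣA·y / ΣA = 2.8 in.
Transfer each piece to the centroidal x-axis using Ī + A·d² with d = y − 2.8:
  web: d = 0 in → contributes +8.049067 in⁴
  top flange (beyond web): d = 2.475 in → contributes +14.61658 in⁴
  bottom flange (beyond web): d = -2.475 in → contributes +14.61658 in⁴
Total I = 37.28222 in⁴.
For the y-axis: x̄ = 3.925 in.
Repeating about the centroidal y-axis gives I_y = 26.27103 in⁴.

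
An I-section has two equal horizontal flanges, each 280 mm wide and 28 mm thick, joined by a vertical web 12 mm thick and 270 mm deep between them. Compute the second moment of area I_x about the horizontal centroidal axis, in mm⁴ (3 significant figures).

I_x ≈ 3.69 × 10⁸ mm⁴

Split into non-overlapping primitives; take the origin at the lower-left of the bounding box.
Bottom flange: 280 × 28, A = 7 840 mm², y = 14 mm, Ī = 512 213 mm⁴.
Web: 12 × 270, A = 3 240 mm², y = 163 mm, Ī = 19 683 000 mm⁴.
Top flange: 280 × 28, A = 7 840 mm², y = 312 mm, Ī = 512 213 mm⁴.
By symmetry the centroid is at mid-height, ȳ = 163 mm.
Transfer each piece to the horizontal centroidal axis using Ī + A·d² with d = y − 163:
  bottom flange: d = -149 mm → contributes +174 568 053 mm⁴
  web: d = 0 mm → contributes +19 683 000 mm⁴
  top flange: d = 149 mm → contributes +174 568 053 mm⁴
Total I = 368 819 107 mm⁴.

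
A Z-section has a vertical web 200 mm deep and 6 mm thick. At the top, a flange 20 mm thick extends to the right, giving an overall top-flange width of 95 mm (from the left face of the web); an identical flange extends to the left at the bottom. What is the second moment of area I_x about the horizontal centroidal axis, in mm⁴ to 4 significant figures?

I_x ≈ 3.295 × 10⁷ mm⁴

Split into non-overlapping primitives; take the origin at the lower-left of the bounding box.
Web: 6 × 200, A = 1 200 mm², y = 100 mm, Ī = 4 000 000 mm⁴.
Top flange (beyond web): 89 × 20, A = 1 780 mm², y = 190 mm, Ī = 59333.3 mm⁴.
Bottom flange (beyond web): 89 × 20, A = 1 780 mm², y = 10 mm, Ī = 59333.3 mm⁴.
Centroid: ȳ = ΣA·y / ΣA = 100 mm.
Transfer each piece to the horizontal centroidal axis using Ī + A·d² with d = y − 100:
  web: d = 0 mm → contributes +4 000 000 mm⁴
  top flange (beyond web): d = 90 mm → contributes +14 477 333 mm⁴
  bottom flange (beyond web): d = -90 mm → contributes +14 477 333 mm⁴
Total I = 32 954 667 mm⁴.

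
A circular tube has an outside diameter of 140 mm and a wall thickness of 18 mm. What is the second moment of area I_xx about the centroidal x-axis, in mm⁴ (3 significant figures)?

Treat the section as a set of non-overlapping primitives; coordinates are from the bounding-box lower-left.
Outer circle: ⌀140, A = 15 394 mm², y = 70 mm, Ī = 18 857 410 mm⁴.
Bore (subtracted): ⌀104, A = 8494.9 mm², y = 70 mm, Ī = 5 742 530 mm⁴.
By symmetry the centroid is at mid-height, ȳ = 70 mm.
All pieces are centred on the centroidal x-axis, so I = ΣĪ (holes subtracted) = 13 114 880 mm⁴.

I_xx ≈ 1.31 × 10⁷ mm⁴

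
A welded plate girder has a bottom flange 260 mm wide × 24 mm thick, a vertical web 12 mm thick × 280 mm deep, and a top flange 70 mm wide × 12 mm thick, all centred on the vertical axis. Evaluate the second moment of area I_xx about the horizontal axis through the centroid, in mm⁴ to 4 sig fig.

Decompose the section into non-overlapping parts with the origin at the bottom-left of its bounding rectangle.
Bottom plate: 260 × 24, A = 6 240 mm², y = 12 mm, Ī = 299 520 mm⁴.
Web plate: 12 × 280, A = 3 360 mm², y = 164 mm, Ī = 21 952 000 mm⁴.
Top plate: 70 × 12, A = 840 mm², y = 310 mm, Ī = 10 080 mm⁴.
Centroid: ȳ = ΣA·y / ΣA = 84.8966 mm.
Transfer each piece to the horizontal axis through the centroid using Ī + A·d² with d = y − 84.8966:
  bottom plate: d = -72.8966 mm → contributes +33 458 301 mm⁴
  web plate: d = 79.1034 mm → contributes +42 976 715 mm⁴
  top plate: d = 225.103 mm → contributes +42 574 192 mm⁴
Total I = 119 009 208 mm⁴.

I_xx ≈ 1.190 × 10⁸ mm⁴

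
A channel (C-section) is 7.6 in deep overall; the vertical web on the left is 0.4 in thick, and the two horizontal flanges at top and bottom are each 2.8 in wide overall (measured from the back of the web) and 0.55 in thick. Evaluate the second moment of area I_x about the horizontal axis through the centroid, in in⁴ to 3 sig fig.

I_x ≈ 47.5 in⁴

Treat the section as a set of non-overlapping primitives; coordinates are from the bounding-box lower-left.
Web: 0.4 × 7.6, A = 3.04 in², y = 3.8 in, Ī = 14.633 in⁴.
Top flange (beyond web): 2.4 × 0.55, A = 1.32 in², y = 7.325 in, Ī = 0.033275 in⁴.
Bottom flange (beyond web): 2.4 × 0.55, A = 1.32 in², y = 0.275 in, Ī = 0.033275 in⁴.
By symmetry the centroid is at mid-height, ȳ = 3.8 in.
Transfer each piece to the horizontal axis through the centroid using Ī + A·d² with d = y − 3.8:
  web: d = 0 in → contributes +14.633 in⁴
  top flange (beyond web): d = 3.525 in → contributes +16.435 in⁴
  bottom flange (beyond web): d = -3.525 in → contributes +16.435 in⁴
Total I = 47.503 in⁴.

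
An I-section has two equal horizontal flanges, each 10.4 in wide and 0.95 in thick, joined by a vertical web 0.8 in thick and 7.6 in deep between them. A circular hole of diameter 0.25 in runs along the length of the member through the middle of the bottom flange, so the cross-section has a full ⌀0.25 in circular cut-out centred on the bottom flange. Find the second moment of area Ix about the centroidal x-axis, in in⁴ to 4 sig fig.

Split into non-overlapping primitives; take the origin at the lower-left of the bounding box.
Bottom flange: 10.4 × 0.95, A = 9.88 in², y = 0.475 in, Ī = 0.743058 in⁴.
Web: 0.8 × 7.6, A = 6.08 in², y = 4.75 in, Ī = 29.2651 in⁴.
Top flange: 10.4 × 0.95, A = 9.88 in², y = 9.025 in, Ī = 0.743058 in⁴.
Hole (subtracted): ⌀0.25, A = 0.0490874 in², y = 0.475 in, Ī = 0.000191748 in⁴.
Centroid: ȳ = ΣA·y / ΣA = 4.75814 in.
Transfer each piece to the centroidal x-axis using Ī + A·d² with d = y − 4.75814:
  bottom flange: d = -4.28314 in → contributes +181.994 in⁴
  web: d = -0.00813653 in → contributes +29.2655 in⁴
  top flange: d = 4.26686 in → contributes +180.62 in⁴
  hole: d = -4.28314 in → contributes −0.900713 in⁴
Total I = 390.979 in⁴.

Ix ≈ 391.0 in⁴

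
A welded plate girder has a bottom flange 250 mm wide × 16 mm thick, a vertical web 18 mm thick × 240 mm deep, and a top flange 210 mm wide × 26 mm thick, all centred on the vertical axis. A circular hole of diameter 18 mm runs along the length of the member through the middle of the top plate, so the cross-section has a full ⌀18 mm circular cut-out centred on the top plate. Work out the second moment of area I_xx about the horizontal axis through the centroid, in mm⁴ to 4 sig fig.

Treat the section as a set of non-overlapping primitives; coordinates are from the bounding-box lower-left.
Bottom plate: 250 × 16, A = 4 000 mm², y = 8 mm, Ī = 85333.3 mm⁴.
Web plate: 18 × 240, A = 4 320 mm², y = 136 mm, Ī = 20 736 000 mm⁴.
Top plate: 210 × 26, A = 5 460 mm², y = 269 mm, Ī = 307 580 mm⁴.
Hole (subtracted): ⌀18, A = 254.469 mm², y = 269 mm, Ī = 5 153 mm⁴.
Centroid: ȳ = ΣA·y / ΣA = 149.333 mm.
Transfer each piece to the horizontal axis through the centroid using Ī + A·d² with d = y − 149.333:
  bottom plate: d = -141.333 mm → contributes +79 985 377 mm⁴
  web plate: d = -13.333 mm → contributes +21 503 959 mm⁴
  top plate: d = 119.667 mm → contributes +78 495 850 mm⁴
  hole: d = 119.667 mm → contributes −3 649 199 mm⁴
Total I = 176 335 987 mm⁴.

I_xx ≈ 1.763 × 10⁸ mm⁴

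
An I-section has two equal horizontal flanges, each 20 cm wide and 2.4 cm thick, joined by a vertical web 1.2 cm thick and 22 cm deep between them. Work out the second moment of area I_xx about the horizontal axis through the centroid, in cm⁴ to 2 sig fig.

I_xx ≈ 1.5 × 10⁴ cm⁴

Decompose the section into non-overlapping parts with the origin at the bottom-left of its bounding rectangle.
Bottom flange: 20 × 2.4, A = 48 cm², y = 1.2 cm, Ī = 23.04 cm⁴.
Web: 1.2 × 22, A = 26.4 cm², y = 13.4 cm, Ī = 1 065 cm⁴.
Top flange: 20 × 2.4, A = 48 cm², y = 25.6 cm, Ī = 23.04 cm⁴.
By symmetry the centroid is at mid-height, ȳ = 13.4 cm.
Transfer each piece to the horizontal axis through the centroid using Ī + A·d² with d = y − 13.4:
  bottom flange: d = -12.2 cm → contributes +7 167 cm⁴
  web: d = 0 cm → contributes +1 065 cm⁴
  top flange: d = 12.2 cm → contributes +7 167 cm⁴
Total I = 15 400 cm⁴.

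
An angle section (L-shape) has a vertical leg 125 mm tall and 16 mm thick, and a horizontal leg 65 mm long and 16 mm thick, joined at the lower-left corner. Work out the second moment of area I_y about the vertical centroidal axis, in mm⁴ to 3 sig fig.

Decompose the section into non-overlapping parts with the origin at the bottom-left of its bounding rectangle.
Vertical leg: 16 × 125, A = 2 000 mm², x = 8 mm, Ī = 42 667 mm⁴.
Horizontal leg (remainder): 49 × 16, A = 784 mm², x = 40.5 mm, Ī = 156 865 mm⁴.
Centroid: x̄ = ΣA·x / ΣA = 17.152 mm.
Transfer each piece to the vertical centroidal axis using Ī + A·d² with d = x − 17.152:
  vertical leg: d = -9.1523 mm → contributes +210 196 mm⁴
  horizontal leg (remainder): d = 23.348 mm → contributes +584 236 mm⁴
Total I = 794 431 mm⁴.

I_y ≈ 7.94 × 10⁵ mm⁴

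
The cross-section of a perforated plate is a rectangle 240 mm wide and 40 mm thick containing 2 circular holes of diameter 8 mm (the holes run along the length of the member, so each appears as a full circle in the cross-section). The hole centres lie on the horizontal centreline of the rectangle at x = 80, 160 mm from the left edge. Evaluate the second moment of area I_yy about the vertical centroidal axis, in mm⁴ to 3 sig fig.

I_yy ≈ 4.59 × 10⁷ mm⁴

Decompose the section into non-overlapping parts with the origin at the bottom-left of its bounding rectangle.
Plate: 240 × 40, A = 9 600 mm², x = 120 mm, Ī = 46 080 000 mm⁴.
Hole 1 (subtracted): ⌀8, A = 50.265 mm², x = 80 mm, Ī = 201.06 mm⁴.
Hole 2 (subtracted): ⌀8, A = 50.265 mm², x = 160 mm, Ī = 201.06 mm⁴.
By symmetry the centroid is at mid-width, x̄ = 120 mm.
Transfer each piece to the vertical centroidal axis using Ī + A·d² with d = x − 120:
  plate: d = 0 mm → contributes +46 080 000 mm⁴
  hole 1: d = -40 mm → contributes −80 626 mm⁴
  hole 2: d = 40 mm → contributes −80 626 mm⁴
Total I = 45 918 748 mm⁴.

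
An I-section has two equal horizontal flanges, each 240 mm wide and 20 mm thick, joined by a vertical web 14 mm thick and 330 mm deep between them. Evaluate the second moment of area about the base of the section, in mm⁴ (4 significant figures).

I_base ≈ 8.229 × 10⁸ mm⁴

Treat the section as a set of non-overlapping primitives; coordinates are from the bounding-box lower-left.
Bottom flange: 240 × 20, A = 4 800 mm², y = 10 mm, Ī = 160 000 mm⁴.
Web: 14 × 330, A = 4 620 mm², y = 185 mm, Ī = 41 926 500 mm⁴.
Top flange: 240 × 20, A = 4 800 mm², y = 360 mm, Ī = 160 000 mm⁴.
Transfer each piece to the bottom edge using Ī + A·d² with d = y − 0:
  bottom flange: d = 10 mm → contributes +640 000 mm⁴
  web: d = 185 mm → contributes +200 046 000 mm⁴
  top flange: d = 360 mm → contributes +622 240 000 mm⁴
Total I = 822 926 000 mm⁴.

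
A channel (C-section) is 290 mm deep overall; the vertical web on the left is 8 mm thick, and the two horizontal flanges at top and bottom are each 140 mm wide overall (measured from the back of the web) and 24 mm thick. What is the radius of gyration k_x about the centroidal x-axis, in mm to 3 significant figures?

k_x ≈ 122 mm

Treat the section as a set of non-overlapping primitives; coordinates are from the bounding-box lower-left.
Web: 8 × 290, A = 2 320 mm², y = 145 mm, Ī = 16 259 333 mm⁴.
Top flange (beyond web): 132 × 24, A = 3 168 mm², y = 278 mm, Ī = 152 064 mm⁴.
Bottom flange (beyond web): 132 × 24, A = 3 168 mm², y = 12 mm, Ī = 152 064 mm⁴.
By symmetry the centroid is at mid-height, ȳ = 145 mm.
Transfer each piece to the centroidal x-axis using Ī + A·d² with d = y − 145:
  web: d = 0 mm → contributes +16 259 333 mm⁴
  top flange (beyond web): d = 133 mm → contributes +56 190 816 mm⁴
  bottom flange (beyond web): d = -133 mm → contributes +56 190 816 mm⁴
Total I = 128 640 965 mm⁴.
Radius of gyration: k = √(I/A) = √(128 640 965 / 8 656) = 121.91 mm.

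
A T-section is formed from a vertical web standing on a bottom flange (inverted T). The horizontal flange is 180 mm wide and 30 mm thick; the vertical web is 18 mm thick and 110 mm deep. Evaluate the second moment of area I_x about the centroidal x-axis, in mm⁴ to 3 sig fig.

Break the section into simple shapes (no overlaps), measuring from the bottom-left corner of the bounding box.
Flange: 180 × 30, A = 5 400 mm², y = 15 mm, Ī = 405 000 mm⁴.
Web: 18 × 110, A = 1 980 mm², y = 85 mm, Ī = 1 996 500 mm⁴.
Centroid: ȳ = ΣA·y / ΣA = 33.78 mm.
Transfer each piece to the centroidal x-axis using Ī + A·d² with d = y − 33.78:
  flange: d = -18.78 mm → contributes +2 309 616 mm⁴
  web: d = 51.22 mm → contributes +7 190 908 mm⁴
Total I = 9 500 524 mm⁴.

I_x ≈ 9.50 × 10⁶ mm⁴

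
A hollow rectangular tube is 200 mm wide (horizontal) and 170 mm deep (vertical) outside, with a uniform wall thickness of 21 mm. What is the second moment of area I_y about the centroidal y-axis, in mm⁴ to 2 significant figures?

I_y ≈ 7.1 × 10⁷ mm⁴

Split into non-overlapping primitives; take the origin at the lower-left of the bounding box.
Outer rectangle: 200 × 170, A = 34 000 mm², x = 100 mm, Ī = 113 333 333 mm⁴.
Inner void (subtracted): 158 × 128, A = 20 224 mm², x = 100 mm, Ī = 42 072 661 mm⁴.
By symmetry the centroid is at mid-width, x̄ = 100 mm.
All pieces are centred on the centroidal y-axis, so I = ΣĪ (holes subtracted) = 71 260 672 mm⁴.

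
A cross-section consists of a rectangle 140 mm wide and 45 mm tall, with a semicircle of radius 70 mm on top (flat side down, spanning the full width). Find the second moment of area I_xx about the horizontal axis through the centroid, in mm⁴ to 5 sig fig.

I_xx ≈ 1.3141 × 10⁷ mm⁴

Treat the section as a set of non-overlapping primitives; coordinates are from the bounding-box lower-left.
Rectangular body: 140 × 45, A = 6 300 mm², y = 22.5 mm, Ī = 1 063 125 mm⁴.
Semicircular cap: semicircle r = 70, A = 7696.902 mm², y = 74.70892 mm, Ī = 2 635 265 mm⁴.
Centroid: ȳ = ΣA·y / ΣA = 51.20971 mm.
Transfer each piece to the horizontal axis through the centroid using Ī + A·d² with d = y − 51.20971:
  rectangular body: d = -28.70971 mm → contributes +6 255 883 mm⁴
  semicircular cap: d = 23.49922 mm → contributes +6 885 595 mm⁴
Total I = 13 141 478 mm⁴.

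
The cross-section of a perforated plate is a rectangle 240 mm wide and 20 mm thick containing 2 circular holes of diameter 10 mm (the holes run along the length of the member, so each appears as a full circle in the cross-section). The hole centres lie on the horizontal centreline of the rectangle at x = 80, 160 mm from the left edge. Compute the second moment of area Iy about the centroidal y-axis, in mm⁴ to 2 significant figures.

Iy ≈ 2.3 × 10⁷ mm⁴

Decompose the section into non-overlapping parts with the origin at the bottom-left of its bounding rectangle.
Plate: 240 × 20, A = 4 800 mm², x = 120 mm, Ī = 23 040 000 mm⁴.
Hole 1 (subtracted): ⌀10, A = 78.54 mm², x = 80 mm, Ī = 490.9 mm⁴.
Hole 2 (subtracted): ⌀10, A = 78.54 mm², x = 160 mm, Ī = 490.9 mm⁴.
By symmetry the centroid is at mid-width, x̄ = 120 mm.
Transfer each piece to the centroidal y-axis using Ī + A·d² with d = x − 120:
  plate: d = 0 mm → contributes +23 040 000 mm⁴
  hole 1: d = -40 mm → contributes −126 155 mm⁴
  hole 2: d = 40 mm → contributes −126 155 mm⁴
Total I = 22 787 691 mm⁴.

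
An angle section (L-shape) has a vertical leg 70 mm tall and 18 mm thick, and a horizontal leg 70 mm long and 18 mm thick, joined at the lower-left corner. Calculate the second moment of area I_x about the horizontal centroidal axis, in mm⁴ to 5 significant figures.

Break the section into simple shapes (no overlaps), measuring from the bottom-left corner of the bounding box.
Vertical leg: 18 × 70, A = 1 260 mm², y = 35 mm, Ī = 514 500 mm⁴.
Horizontal leg (remainder): 52 × 18, A = 936 mm², y = 9 mm, Ī = 25 272 mm⁴.
Centroid: ȳ = ΣA·y / ΣA = 23.91803 mm.
Transfer each piece to the horizontal centroidal axis using Ī + A·d² with d = y − 23.91803:
  vertical leg: d = 11.08197 mm → contributes +669240.6 mm⁴
  horizontal leg (remainder): d = -14.91803 mm → contributes +233576.6 mm⁴
Total I = 902817.2 mm⁴.

I_x ≈ 9.0282 × 10⁵ mm⁴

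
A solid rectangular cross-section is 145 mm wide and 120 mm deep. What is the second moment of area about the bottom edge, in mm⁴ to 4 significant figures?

The section: 145 × 120, A = 17 400 mm², y = 60 mm, Ī = 20 880 000 mm⁴.
Transfer it to the bottom edge using Ī + A·d² with d = y − 0:
  the section: d = 60 mm → contributes +83 520 000 mm⁴
Total I = 83 520 000 mm⁴.

I_base ≈ 8.352 × 10⁷ mm⁴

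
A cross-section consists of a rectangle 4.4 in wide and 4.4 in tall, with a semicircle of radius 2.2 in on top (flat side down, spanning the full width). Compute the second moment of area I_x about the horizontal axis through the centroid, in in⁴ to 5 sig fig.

Treat the section as a set of non-overlapping primitives; coordinates are from the bounding-box lower-left.
Rectangular body: 4.4 × 4.4, A = 19.36 in², y = 2.2 in, Ī = 31.23413 in⁴.
Semicircular cap: semicircle r = 2.2, A = 7.602654 in², y = 5.333709 in, Ī = 2.571123 in⁴.
Centroid: ȳ = ΣA·y / ΣA = 3.083611 in.
Transfer each piece to the horizontal axis through the centroid using Ī + A·d² with d = y − 3.083611:
  rectangular body: d = -0.8836113 in → contributes +46.34982 in⁴
  semicircular cap: d = 2.250098 in → contributes +41.0629 in⁴
Total I = 87.41272 in⁴.

I_x ≈ 87.413 in⁴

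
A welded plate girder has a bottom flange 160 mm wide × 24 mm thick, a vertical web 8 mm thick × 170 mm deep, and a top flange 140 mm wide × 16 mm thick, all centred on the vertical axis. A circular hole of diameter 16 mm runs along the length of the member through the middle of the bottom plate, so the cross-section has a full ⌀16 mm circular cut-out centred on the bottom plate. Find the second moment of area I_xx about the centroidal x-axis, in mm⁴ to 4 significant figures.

I_xx ≈ 5.423 × 10⁷ mm⁴

Break the section into simple shapes (no overlaps), measuring from the bottom-left corner of the bounding box.
Bottom plate: 160 × 24, A = 3 840 mm², y = 12 mm, Ī = 184 320 mm⁴.
Web plate: 8 × 170, A = 1 360 mm², y = 109 mm, Ī = 3 275 333 mm⁴.
Top plate: 140 × 16, A = 2 240 mm², y = 202 mm, Ī = 47786.7 mm⁴.
Hole (subtracted): ⌀16, A = 201.062 mm², y = 12 mm, Ī = 3216.99 mm⁴.
Centroid: ȳ = ΣA·y / ΣA = 89.0168 mm.
Transfer each piece to the centroidal x-axis using Ī + A·d² with d = y − 89.0168:
  bottom plate: d = -77.0168 mm → contributes +22 961 629 mm⁴
  web plate: d = 19.9832 mm → contributes +3 818 419 mm⁴
  top plate: d = 112.983 mm → contributes +28 641 832 mm⁴
  hole: d = -77.0168 mm → contributes −1 195 834 mm⁴
Total I = 54 226 045 mm⁴.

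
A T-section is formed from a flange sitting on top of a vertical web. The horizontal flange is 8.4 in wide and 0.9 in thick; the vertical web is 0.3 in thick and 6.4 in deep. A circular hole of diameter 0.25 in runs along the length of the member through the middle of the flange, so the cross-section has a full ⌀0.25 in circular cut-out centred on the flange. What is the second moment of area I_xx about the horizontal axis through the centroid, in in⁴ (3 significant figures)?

I_xx ≈ 27.4 in⁴

Break the section into simple shapes (no overlaps), measuring from the bottom-left corner of the bounding box.
Flange: 8.4 × 0.9, A = 7.56 in², y = 6.85 in, Ī = 0.5103 in⁴.
Web: 0.3 × 6.4, A = 1.92 in², y = 3.2 in, Ī = 6.5536 in⁴.
Hole (subtracted): ⌀0.25, A = 0.049087 in², y = 6.85 in, Ī = 0.00019175 in⁴.
Centroid: ȳ = ΣA·y / ΣA = 6.1069 in.
Transfer each piece to the horizontal axis through the centroid using Ī + A·d² with d = y − 6.1069:
  flange: d = 0.74309 in → contributes +4.6848 in⁴
  web: d = -2.9069 in → contributes +22.778 in⁴
  hole: d = 0.74309 in → contributes −0.027297 in⁴
Total I = 27.435 in⁴.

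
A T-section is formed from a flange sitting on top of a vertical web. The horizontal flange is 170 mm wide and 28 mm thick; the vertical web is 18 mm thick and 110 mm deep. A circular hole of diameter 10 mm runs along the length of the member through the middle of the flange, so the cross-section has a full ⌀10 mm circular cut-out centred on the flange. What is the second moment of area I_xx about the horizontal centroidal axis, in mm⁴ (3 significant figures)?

Decompose the section into non-overlapping parts with the origin at the bottom-left of its bounding rectangle.
Flange: 170 × 28, A = 4 760 mm², y = 124 mm, Ī = 310 987 mm⁴.
Web: 18 × 110, A = 1 980 mm², y = 55 mm, Ī = 1 996 500 mm⁴.
Hole (subtracted): ⌀10, A = 78.54 mm², y = 124 mm, Ī = 490.87 mm⁴.
Centroid: ȳ = ΣA·y / ΣA = 103.49 mm.
Transfer each piece to the horizontal centroidal axis using Ī + A·d² with d = y − 103.49:
  flange: d = 20.509 mm → contributes +2 313 137 mm⁴
  web: d = -48.491 mm → contributes +6 652 223 mm⁴
  hole: d = 20.509 mm → contributes −33 526 mm⁴
Total I = 8 931 834 mm⁴.

I_xx ≈ 8.93 × 10⁶ mm⁴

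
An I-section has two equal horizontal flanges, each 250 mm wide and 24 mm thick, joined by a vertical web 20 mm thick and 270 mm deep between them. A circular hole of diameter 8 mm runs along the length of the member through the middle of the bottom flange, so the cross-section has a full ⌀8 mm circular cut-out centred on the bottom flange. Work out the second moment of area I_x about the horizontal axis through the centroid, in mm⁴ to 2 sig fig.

Decompose the section into non-overlapping parts with the origin at the bottom-left of its bounding rectangle.
Bottom flange: 250 × 24, A = 6 000 mm², y = 12 mm, Ī = 288 000 mm⁴.
Web: 20 × 270, A = 5 400 mm², y = 159 mm, Ī = 32 805 000 mm⁴.
Top flange: 250 × 24, A = 6 000 mm², y = 306 mm, Ī = 288 000 mm⁴.
Hole (subtracted): ⌀8, A = 50.27 mm², y = 12 mm, Ī = 201.1 mm⁴.
Centroid: ȳ = ΣA·y / ΣA = 159.4 mm.
Transfer each piece to the horizontal axis through the centroid using Ī + A·d² with d = y − 159.4:
  bottom flange: d = -147.4 mm → contributes +130 694 353 mm⁴
  web: d = -0.4259 mm → contributes +32 805 979 mm⁴
  top flange: d = 146.6 mm → contributes +129 191 824 mm⁴
  hole: d = -147.4 mm → contributes −1 092 691 mm⁴
Total I = 291 599 465 mm⁴.

I_x ≈ 2.9 × 10⁸ mm⁴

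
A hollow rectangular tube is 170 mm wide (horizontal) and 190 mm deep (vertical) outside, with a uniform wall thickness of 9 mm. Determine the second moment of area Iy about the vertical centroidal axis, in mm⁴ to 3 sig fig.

Iy ≈ 2.75 × 10⁷ mm⁴

Split into non-overlapping primitives; take the origin at the lower-left of the bounding box.
Outer rectangle: 170 × 190, A = 32 300 mm², x = 85 mm, Ī = 77 789 167 mm⁴.
Inner void (subtracted): 152 × 172, A = 26 144 mm², x = 85 mm, Ī = 50 335 915 mm⁴.
By symmetry the centroid is at mid-width, x̄ = 85 mm.
All pieces are centred on the vertical centroidal axis, so I = ΣĪ (holes subtracted) = 27 453 252 mm⁴.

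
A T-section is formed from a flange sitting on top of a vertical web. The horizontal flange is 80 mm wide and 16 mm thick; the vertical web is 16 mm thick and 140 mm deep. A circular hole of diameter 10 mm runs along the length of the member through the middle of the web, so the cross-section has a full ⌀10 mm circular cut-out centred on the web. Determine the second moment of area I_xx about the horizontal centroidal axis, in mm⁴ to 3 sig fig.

I_xx ≈ 8.58 × 10⁶ mm⁴

Break the section into simple shapes (no overlaps), measuring from the bottom-left corner of the bounding box.
Flange: 80 × 16, A = 1 280 mm², y = 148 mm, Ī = 27 307 mm⁴.
Web: 16 × 140, A = 2 240 mm², y = 70 mm, Ī = 3 658 667 mm⁴.
Hole (subtracted): ⌀10, A = 78.54 mm², y = 70 mm, Ī = 490.87 mm⁴.
Centroid: ȳ = ΣA·y / ΣA = 99.011 mm.
Transfer each piece to the horizontal centroidal axis using Ī + A·d² with d = y − 99.011:
  flange: d = 48.989 mm → contributes +3 099 214 mm⁴
  web: d = -29.011 mm → contributes +5 543 928 mm⁴
  hole: d = -29.011 mm → contributes −66 593 mm⁴
Total I = 8 576 550 mm⁴.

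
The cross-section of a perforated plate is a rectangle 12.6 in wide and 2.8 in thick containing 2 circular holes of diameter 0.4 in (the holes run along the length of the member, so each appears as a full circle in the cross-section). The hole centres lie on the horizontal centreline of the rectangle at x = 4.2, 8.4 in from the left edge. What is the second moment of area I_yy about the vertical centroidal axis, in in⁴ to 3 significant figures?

Break the section into simple shapes (no overlaps), measuring from the bottom-left corner of the bounding box.
Plate: 12.6 × 2.8, A = 35.28 in², x = 6.3 in, Ī = 466.75 in⁴.
Hole 1 (subtracted): ⌀0.4, A = 0.12566 in², x = 4.2 in, Ī = 0.0012566 in⁴.
Hole 2 (subtracted): ⌀0.4, A = 0.12566 in², x = 8.4 in, Ī = 0.0012566 in⁴.
By symmetry the centroid is at mid-width, x̄ = 6.3 in.
Transfer each piece to the vertical centroidal axis using Ī + A·d² with d = x − 6.3:
  plate: d = 0 in → contributes +466.75 in⁴
  hole 1: d = -2.1 in → contributes −0.55543 in⁴
  hole 2: d = 2.1 in → contributes −0.55543 in⁴
Total I = 465.64 in⁴.

I_yy ≈ 466 in⁴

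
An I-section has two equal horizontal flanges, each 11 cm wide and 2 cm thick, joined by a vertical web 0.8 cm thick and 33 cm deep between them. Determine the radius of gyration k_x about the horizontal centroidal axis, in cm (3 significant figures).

Decompose the section into non-overlapping parts with the origin at the bottom-left of its bounding rectangle.
Bottom flange: 11 × 2, A = 22 cm², y = 1 cm, Ī = 7.3333 cm⁴.
Web: 0.8 × 33, A = 26.4 cm², y = 18.5 cm, Ī = 2395.8 cm⁴.
Top flange: 11 × 2, A = 22 cm², y = 36 cm, Ī = 7.3333 cm⁴.
By symmetry the centroid is at mid-height, ȳ = 18.5 cm.
Transfer each piece to the horizontal centroidal axis using Ī + A·d² with d = y − 18.5:
  bottom flange: d = -17.5 cm → contributes +6744.8 cm⁴
  web: d = 0 cm → contributes +2395.8 cm⁴
  top flange: d = 17.5 cm → contributes +6744.8 cm⁴
Total I = 15 885 cm⁴.
Radius of gyration: k = √(I/A) = √(15 885 / 70.4) = 15.022 cm.

k_x ≈ 15.0 cm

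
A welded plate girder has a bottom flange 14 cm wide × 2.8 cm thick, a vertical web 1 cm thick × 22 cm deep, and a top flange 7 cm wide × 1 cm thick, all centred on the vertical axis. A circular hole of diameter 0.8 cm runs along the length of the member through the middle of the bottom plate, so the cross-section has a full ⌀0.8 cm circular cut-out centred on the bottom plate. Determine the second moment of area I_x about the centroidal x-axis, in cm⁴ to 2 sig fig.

I_x ≈ 5400 cm⁴

Decompose the section into non-overlapping parts with the origin at the bottom-left of its bounding rectangle.
Bottom plate: 14 × 2.8, A = 39.2 cm², y = 1.4 cm, Ī = 25.61 cm⁴.
Web plate: 1 × 22, A = 22 cm², y = 13.8 cm, Ī = 887.3 cm⁴.
Top plate: 7 × 1, A = 7 cm², y = 25.3 cm, Ī = 0.5833 cm⁴.
Hole (subtracted): ⌀0.8, A = 0.5027 cm², y = 1.4 cm, Ī = 0.02011 cm⁴.
Centroid: ȳ = ΣA·y / ΣA = 7.901 cm.
Transfer each piece to the centroidal x-axis using Ī + A·d² with d = y − 7.901:
  bottom plate: d = -6.501 cm → contributes +1 682 cm⁴
  web plate: d = 5.899 cm → contributes +1 653 cm⁴
  top plate: d = 17.4 cm → contributes +2 120 cm⁴
  hole: d = -6.501 cm → contributes −21.26 cm⁴
Total I = 5 434 cm⁴.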